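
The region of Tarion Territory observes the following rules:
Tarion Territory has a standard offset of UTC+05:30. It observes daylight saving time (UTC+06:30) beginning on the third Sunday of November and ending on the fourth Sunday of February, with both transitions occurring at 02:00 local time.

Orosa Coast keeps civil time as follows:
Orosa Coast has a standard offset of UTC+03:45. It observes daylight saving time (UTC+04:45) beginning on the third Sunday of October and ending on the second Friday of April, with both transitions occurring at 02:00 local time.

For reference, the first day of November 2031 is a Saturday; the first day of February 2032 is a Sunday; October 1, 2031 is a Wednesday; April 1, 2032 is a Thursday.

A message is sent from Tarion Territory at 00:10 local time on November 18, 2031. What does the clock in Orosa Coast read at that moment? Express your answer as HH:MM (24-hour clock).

22:25

1 November 2031 is a Saturday, so the first Sunday is November 2 and the third is November 16.
1 February 2032 is a Sunday, so the first Sunday is February 1 and the fourth is February 22.
Daylight saving runs 16 November 2031 – 22 February 2032; November 18, 2031 is inside that window, so Tarion Territory is at UTC+06:30.
00:10 Tarion Territory − 6h30m = 17:40 UTC (rolling into the previous day, 17 November 2031).
1 October 2031 is a Wednesday, so the first Sunday is October 5 and the third is October 19.
1 April 2032 is a Thursday, so the first Friday is April 2 and the second is April 9.
At the standard offset (UTC+03:45), 17:40 UTC + 3h45m = 21:25 Orosa Coast standard time.
Daylight saving runs 19 October 2031 – 9 April 2032; the standard-time date in Orosa Coast, November 17, 2031, is inside that window, so Orosa Coast is at UTC+04:45.
17:40 UTC + 4h45m = 22:25 Orosa Coast.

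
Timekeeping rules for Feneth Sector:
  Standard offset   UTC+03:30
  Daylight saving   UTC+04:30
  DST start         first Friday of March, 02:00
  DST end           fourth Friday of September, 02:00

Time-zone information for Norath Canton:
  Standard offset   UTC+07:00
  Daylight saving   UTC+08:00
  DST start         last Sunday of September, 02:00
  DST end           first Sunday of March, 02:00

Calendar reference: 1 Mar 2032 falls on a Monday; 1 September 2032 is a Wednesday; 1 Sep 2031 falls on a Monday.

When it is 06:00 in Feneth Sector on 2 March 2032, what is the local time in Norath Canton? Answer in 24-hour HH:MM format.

10:30

1 March 2032 is a Monday, so the first Friday is March 5.
1 September 2032 is a Wednesday, so the first Friday is September 3 and the fourth is September 24.
Daylight saving runs 5 March – 24 September; 2 March 2032 is outside that window, so Feneth Sector is on standard time at UTC+03:30.
06:00 Feneth Sector − 3h30m = 02:30 UTC.
1 September 2031 is a Monday, so Sundays fall on 7, 14, 21, 28; the last is September 28.
1 March 2032 is a Monday, so the first Sunday is March 7.
At the standard offset (UTC+07:00), 02:30 UTC + 7h = 09:30 Norath Canton standard time.
The standard-time date in Norath Canton, 2 March 2032, lies within the daylight-saving period (28 September 2031 – 7 March 2032), so Norath Canton is on daylight time, UTC+08:00.
02:30 UTC + 8h = 10:30 Norath Canton.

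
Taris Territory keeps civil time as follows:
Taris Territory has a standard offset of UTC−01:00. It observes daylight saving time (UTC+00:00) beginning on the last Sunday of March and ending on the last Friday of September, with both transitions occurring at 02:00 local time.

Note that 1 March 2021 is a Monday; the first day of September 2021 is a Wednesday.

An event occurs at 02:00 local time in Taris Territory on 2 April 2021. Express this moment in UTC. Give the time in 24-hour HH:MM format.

02:00

1 March 2021 is a Monday, so Sundays fall on 7, 14, 21, 28; the last is March 28.
1 September 2021 is a Wednesday, so Fridays fall on 3, 10, 17, 24; the last is September 24.
Daylight saving runs 28 March – 24 September; 2 April 2021 is inside that window, so Taris Territory is at UTC+00:00.
02:00 local − 0h = 02:00 UTC.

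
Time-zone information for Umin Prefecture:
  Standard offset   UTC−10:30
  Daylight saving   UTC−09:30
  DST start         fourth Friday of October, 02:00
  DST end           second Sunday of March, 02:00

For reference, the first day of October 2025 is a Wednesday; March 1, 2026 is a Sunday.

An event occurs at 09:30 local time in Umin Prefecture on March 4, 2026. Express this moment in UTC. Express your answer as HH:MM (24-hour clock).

19:00

1 October 2025 is a Wednesday, so the first Friday is October 3 and the fourth is October 24.
1 March 2026 is a Sunday, so the first Sunday is March 1 and the second is March 8.
March 4, 2026 falls between 24 October 2025 and 8 March 2026, so daylight saving is in effect and Umin Prefecture is at UTC−09:30.
09:30 local + 9h30m = 19:00 UTC.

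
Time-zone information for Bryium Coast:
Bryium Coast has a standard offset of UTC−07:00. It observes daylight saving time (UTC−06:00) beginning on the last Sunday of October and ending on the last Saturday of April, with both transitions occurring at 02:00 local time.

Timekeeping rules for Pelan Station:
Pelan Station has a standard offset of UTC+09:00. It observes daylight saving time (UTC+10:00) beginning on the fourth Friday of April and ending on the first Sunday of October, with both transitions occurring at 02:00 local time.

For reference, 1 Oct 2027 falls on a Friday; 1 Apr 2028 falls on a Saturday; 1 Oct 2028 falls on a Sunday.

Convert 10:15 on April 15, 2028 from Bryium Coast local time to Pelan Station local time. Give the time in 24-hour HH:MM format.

01:15

1 October 2027 is a Friday, so Sundays fall on 3, 10, 17, 24, 31; the last is October 31.
1 April 2028 is a Saturday, so Saturdays fall on 1, 8, 15, 22, 29; the last is April 29.
April 15, 2028 lies within the daylight-saving period (31 October 2027 – 29 April 2028), so Bryium Coast is on daylight time, UTC−06:00.
10:15 Bryium Coast + 6h = 16:15 UTC.
1 April 2028 is a Saturday, so the first Friday is April 7 and the fourth is April 28.
1 October 2028 is a Sunday, so the first Sunday is October 1.
At the standard offset (UTC+09:00), 16:15 UTC + 9h = 01:15 Pelan Station standard time (rolling into the next day, 16 April 2028).
Daylight saving runs 28 April – 1 October; the standard-time date in Pelan Station, April 16, 2028, is outside that window, so Pelan Station is on standard time at UTC+09:00.
16:15 UTC + 9h = 01:15 Pelan Station (rolling into the next day, 16 April 2028).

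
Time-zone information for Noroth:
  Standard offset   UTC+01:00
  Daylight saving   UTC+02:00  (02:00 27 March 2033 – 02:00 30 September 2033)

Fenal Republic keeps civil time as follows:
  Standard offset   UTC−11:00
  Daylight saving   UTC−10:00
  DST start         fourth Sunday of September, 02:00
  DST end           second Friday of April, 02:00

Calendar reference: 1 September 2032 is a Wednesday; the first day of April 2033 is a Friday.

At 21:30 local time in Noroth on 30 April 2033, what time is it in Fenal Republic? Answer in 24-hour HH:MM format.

30 April 2033 lies within the daylight-saving period (27 March – 30 September), so Noroth is on daylight time, UTC+02:00.
21:30 Noroth − 2h = 19:30 UTC.
1 September 2032 is a Wednesday, so the first Sunday is September 5 and the fourth is September 26.
1 April 2033 is a Friday, so the first Friday is April 1 and the second is April 8.
At the standard offset (UTC−11:00), 19:30 UTC − 11h = 08:30 Fenal Republic standard time.
The standard-time date in Fenal Republic, 30 April 2033, does not fall between 26 September 2032 and 8 April 2033, so daylight saving is not in effect and Fenal Republic is at UTC−11:00.
19:30 UTC − 11h = 08:30 Fenal Republic.

08:30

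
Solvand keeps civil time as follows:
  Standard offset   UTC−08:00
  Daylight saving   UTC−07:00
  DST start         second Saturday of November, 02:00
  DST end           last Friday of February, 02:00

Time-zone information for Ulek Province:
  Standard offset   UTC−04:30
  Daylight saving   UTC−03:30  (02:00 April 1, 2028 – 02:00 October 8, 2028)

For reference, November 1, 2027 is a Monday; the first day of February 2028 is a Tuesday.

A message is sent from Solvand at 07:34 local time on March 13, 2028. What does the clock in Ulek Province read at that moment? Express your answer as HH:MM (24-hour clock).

11:04

1 November 2027 is a Monday, so the first Saturday is November 6 and the second is November 13.
1 February 2028 is a Tuesday, so Fridays fall on 4, 11, 18, 25; the last is February 25.
March 13, 2028 does not fall between 13 November 2027 and 25 February 2028, so daylight saving is not in effect and Solvand is at UTC−08:00.
07:34 Solvand + 8h = 15:34 UTC.
At the standard offset (UTC−04:30), 15:34 UTC − 4h30m = 11:04 Ulek Province standard time.
The standard-time date in Ulek Province, March 13, 2028, is outside the daylight-saving period (1 April – 8 October), so Ulek Province is on standard time, UTC−04:30.
15:34 UTC − 4h30m = 11:04 Ulek Province.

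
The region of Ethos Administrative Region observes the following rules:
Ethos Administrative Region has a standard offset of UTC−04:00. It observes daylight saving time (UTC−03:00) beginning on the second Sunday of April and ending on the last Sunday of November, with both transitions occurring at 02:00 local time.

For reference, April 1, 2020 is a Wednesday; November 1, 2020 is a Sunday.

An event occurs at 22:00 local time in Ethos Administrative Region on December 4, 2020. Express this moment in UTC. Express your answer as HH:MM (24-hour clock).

1 April 2020 is a Wednesday, so the first Sunday is April 5 and the second is April 12.
1 November 2020 is a Sunday, so Sundays fall on 1, 8, 15, 22, 29; the last is November 29.
December 4, 2020 is outside the daylight-saving period (12 April – 29 November), so Ethos Administrative Region is on standard time, UTC−04:00.
22:00 local + 4h = 02:00 UTC (rolling into the next day, 5 December 2020).

02:00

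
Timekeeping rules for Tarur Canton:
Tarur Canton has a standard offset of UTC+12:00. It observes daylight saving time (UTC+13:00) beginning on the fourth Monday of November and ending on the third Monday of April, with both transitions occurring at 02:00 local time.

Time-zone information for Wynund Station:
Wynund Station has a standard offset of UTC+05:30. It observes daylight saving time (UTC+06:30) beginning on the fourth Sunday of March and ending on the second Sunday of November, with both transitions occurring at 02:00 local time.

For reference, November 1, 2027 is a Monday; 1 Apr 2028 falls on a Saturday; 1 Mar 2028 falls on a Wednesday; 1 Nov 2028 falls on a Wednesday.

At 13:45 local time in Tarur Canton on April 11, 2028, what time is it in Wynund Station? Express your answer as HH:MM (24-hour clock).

07:15

1 November 2027 is a Monday, so the first Monday is November 1 and the fourth is November 22.
1 April 2028 is a Saturday, so the first Monday is April 3 and the third is April 17.
April 11, 2028 falls between 22 November 2027 and 17 April 2028, so daylight saving is in effect and Tarur Canton is at UTC+13:00.
13:45 Tarur Canton − 13h = 00:45 UTC.
1 March 2028 is a Wednesday, so the first Sunday is March 5 and the fourth is March 26.
1 November 2028 is a Wednesday, so the first Sunday is November 5 and the second is November 12.
At the standard offset (UTC+05:30), 00:45 UTC + 5h30m = 06:15 Wynund Station standard time.
The standard-time date in Wynund Station, April 11, 2028, lies within the daylight-saving period (26 March – 12 November), so Wynund Station is on daylight time, UTC+06:30.
00:45 UTC + 6h30m = 07:15 Wynund Station.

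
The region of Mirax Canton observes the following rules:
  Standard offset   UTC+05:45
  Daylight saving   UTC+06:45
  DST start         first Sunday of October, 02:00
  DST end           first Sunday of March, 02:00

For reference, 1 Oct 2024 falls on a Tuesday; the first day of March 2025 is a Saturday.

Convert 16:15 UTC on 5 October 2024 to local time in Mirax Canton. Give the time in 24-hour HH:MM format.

1 October 2024 is a Tuesday, so the first Sunday is October 6.
1 March 2025 is a Saturday, so the first Sunday is March 2.
At the standard offset (UTC+05:45), 16:15 UTC + 5h45m = 22:00 Mirax Canton standard time.
The standard-time date in Mirax Canton, 5 October 2024, is outside the daylight-saving period (6 October 2024 – 2 March 2025), so Mirax Canton is on standard time, UTC+05:45.
16:15 UTC + 5h45m = 22:00 local.

22:00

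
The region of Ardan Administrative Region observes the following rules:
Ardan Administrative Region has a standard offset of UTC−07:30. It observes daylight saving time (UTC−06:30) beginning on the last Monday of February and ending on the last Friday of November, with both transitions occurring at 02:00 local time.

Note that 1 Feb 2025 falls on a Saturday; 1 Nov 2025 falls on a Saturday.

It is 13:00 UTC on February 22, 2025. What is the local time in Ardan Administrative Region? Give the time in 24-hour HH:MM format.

05:30

1 February 2025 is a Saturday, so Mondays fall on 3, 10, 17, 24; the last is February 24.
1 November 2025 is a Saturday, so Fridays fall on 7, 14, 21, 28; the last is November 28.
At the standard offset (UTC−07:30), 13:00 UTC − 7h30m = 05:30 Ardan Administrative Region standard time.
The standard-time date in Ardan Administrative Region, February 22, 2025, does not fall between 24 February and 28 November, so daylight saving is not in effect and Ardan Administrative Region is at UTC−07:30.
13:00 UTC − 7h30m = 05:30 local.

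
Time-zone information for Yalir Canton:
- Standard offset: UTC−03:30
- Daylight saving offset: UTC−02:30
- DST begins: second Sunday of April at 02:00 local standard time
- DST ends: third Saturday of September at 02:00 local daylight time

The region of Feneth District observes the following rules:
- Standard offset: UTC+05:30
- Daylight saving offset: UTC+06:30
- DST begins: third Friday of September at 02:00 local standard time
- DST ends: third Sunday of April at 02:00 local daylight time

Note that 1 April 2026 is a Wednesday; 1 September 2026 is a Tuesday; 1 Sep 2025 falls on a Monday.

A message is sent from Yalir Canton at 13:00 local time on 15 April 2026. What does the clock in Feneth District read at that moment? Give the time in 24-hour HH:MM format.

1 April 2026 is a Wednesday, so the first Sunday is April 5 and the second is April 12.
1 September 2026 is a Tuesday, so the first Saturday is September 5 and the third is September 19.
Daylight saving runs 12 April – 19 September; 15 April 2026 is inside that window, so Yalir Canton is at UTC−02:30.
13:00 Yalir Canton + 2h30m = 15:30 UTC.
1 September 2025 is a Monday, so the first Friday is September 5 and the third is September 19.
1 April 2026 is a Wednesday, so the first Sunday is April 5 and the third is April 19.
At the standard offset (UTC+05:30), 15:30 UTC + 5h30m = 21:00 Feneth District standard time.
The standard-time date in Feneth District, 15 April 2026, falls between 19 September 2025 and 19 April 2026, so daylight saving is in effect and Feneth District is at UTC+06:30.
15:30 UTC + 6h30m = 22:00 Feneth District.

22:00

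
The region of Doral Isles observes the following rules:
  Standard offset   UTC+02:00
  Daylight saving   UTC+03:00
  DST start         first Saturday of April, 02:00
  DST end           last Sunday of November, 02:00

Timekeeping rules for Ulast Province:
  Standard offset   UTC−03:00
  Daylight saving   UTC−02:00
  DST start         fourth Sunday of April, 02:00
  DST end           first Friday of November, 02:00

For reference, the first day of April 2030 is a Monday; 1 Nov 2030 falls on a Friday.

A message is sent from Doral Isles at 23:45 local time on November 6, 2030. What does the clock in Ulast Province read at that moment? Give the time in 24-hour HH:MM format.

1 April 2030 is a Monday, so the first Saturday is April 6.
1 November 2030 is a Friday, so Sundays fall on 3, 10, 17, 24; the last is November 24.
Daylight saving runs 6 April – 24 November; November 6, 2030 is inside that window, so Doral Isles is at UTC+03:00.
23:45 Doral Isles − 3h = 20:45 UTC.
1 April 2030 is a Monday, so the first Sunday is April 7 and the fourth is April 28.
1 November 2030 is a Friday, so the first Friday is November 1.
At the standard offset (UTC−03:00), 20:45 UTC − 3h = 17:45 Ulast Province standard time.
The standard-time date in Ulast Province, November 6, 2030, does not fall between 28 April and 1 November, so daylight saving is not in effect and Ulast Province is at UTC−03:00.
20:45 UTC − 3h = 17:45 Ulast Province.

17:45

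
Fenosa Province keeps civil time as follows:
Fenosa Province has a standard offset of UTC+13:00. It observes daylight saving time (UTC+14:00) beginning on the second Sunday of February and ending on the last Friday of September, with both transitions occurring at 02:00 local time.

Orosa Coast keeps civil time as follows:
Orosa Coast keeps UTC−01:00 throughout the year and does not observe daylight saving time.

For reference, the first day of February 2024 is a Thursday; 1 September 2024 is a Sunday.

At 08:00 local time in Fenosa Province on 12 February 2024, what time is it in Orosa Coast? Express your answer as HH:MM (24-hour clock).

17:00

1 February 2024 is a Thursday, so the first Sunday is February 4 and the second is February 11.
1 September 2024 is a Sunday, so Fridays fall on 6, 13, 20, 27; the last is September 27.
12 February 2024 lies within the daylight-saving period (11 February – 27 September), so Fenosa Province is on daylight time, UTC+14:00.
08:00 Fenosa Province − 14h = 18:00 UTC (rolling into the previous day, 11 February 2024).
Orosa Coast stays on UTC−01:00 all year.
18:00 UTC − 1h = 17:00 Orosa Coast.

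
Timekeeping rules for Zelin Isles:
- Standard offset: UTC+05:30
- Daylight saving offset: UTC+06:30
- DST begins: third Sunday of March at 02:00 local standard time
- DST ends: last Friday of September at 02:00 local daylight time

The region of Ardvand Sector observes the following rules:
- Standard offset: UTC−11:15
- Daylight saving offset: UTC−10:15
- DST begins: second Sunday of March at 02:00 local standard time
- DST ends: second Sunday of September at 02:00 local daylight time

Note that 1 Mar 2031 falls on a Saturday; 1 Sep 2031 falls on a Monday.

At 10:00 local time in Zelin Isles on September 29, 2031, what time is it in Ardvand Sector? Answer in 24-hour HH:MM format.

17:15

1 March 2031 is a Saturday, so the first Sunday is March 2 and the third is March 16.
1 September 2031 is a Monday, so Fridays fall on 5, 12, 19, 26; the last is September 26.
Daylight saving runs 16 March – 26 September; September 29, 2031 is outside that window, so Zelin Isles is on standard time at UTC+05:30.
10:00 Zelin Isles − 5h30m = 04:30 UTC.
1 March 2031 is a Saturday, so the first Sunday is March 2 and the second is March 9.
1 September 2031 is a Monday, so the first Sunday is September 7 and the second is September 14.
At the standard offset (UTC−11:15), 04:30 UTC − 11h15m = 17:15 Ardvand Sector standard time (rolling into the previous day, 28 September 2031).
Daylight saving runs 9 March – 14 September; the standard-time date in Ardvand Sector, September 28, 2031, is outside that window, so Ardvand Sector is on standard time at UTC−11:15.
04:30 UTC − 11h15m = 17:15 Ardvand Sector (rolling into the previous day, 28 September 2031).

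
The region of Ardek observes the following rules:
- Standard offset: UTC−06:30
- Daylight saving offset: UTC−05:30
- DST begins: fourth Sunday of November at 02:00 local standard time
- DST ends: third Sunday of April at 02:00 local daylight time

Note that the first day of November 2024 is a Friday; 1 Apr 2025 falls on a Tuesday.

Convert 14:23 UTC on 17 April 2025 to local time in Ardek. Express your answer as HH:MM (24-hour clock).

08:53

1 November 2024 is a Friday, so the first Sunday is November 3 and the fourth is November 24.
1 April 2025 is a Tuesday, so the first Sunday is April 6 and the third is April 20.
At the standard offset (UTC−06:30), 14:23 UTC − 6h30m = 07:53 Ardek standard time.
Daylight saving runs 24 November 2024 – 20 April 2025; the standard-time date in Ardek, 17 April 2025, is inside that window, so Ardek is at UTC−05:30.
14:23 UTC − 5h30m = 08:53 local.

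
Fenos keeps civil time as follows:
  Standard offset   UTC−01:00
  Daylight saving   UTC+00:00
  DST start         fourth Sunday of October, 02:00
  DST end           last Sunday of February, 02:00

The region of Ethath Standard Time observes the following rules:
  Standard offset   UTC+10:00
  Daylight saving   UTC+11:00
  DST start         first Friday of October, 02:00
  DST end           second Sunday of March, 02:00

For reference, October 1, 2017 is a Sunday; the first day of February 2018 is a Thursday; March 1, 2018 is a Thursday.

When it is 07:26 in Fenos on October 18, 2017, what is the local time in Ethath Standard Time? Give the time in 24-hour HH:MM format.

19:26

1 October 2017 is a Sunday, so the first Sunday is October 1 and the fourth is October 22.
1 February 2018 is a Thursday, so Sundays fall on 4, 11, 18, 25; the last is February 25.
Daylight saving runs 22 October 2017 – 25 February 2018; October 18, 2017 is outside that window, so Fenos is on standard time at UTC−01:00.
07:26 Fenos + 1h = 08:26 UTC.
1 October 2017 is a Sunday, so the first Friday is October 6.
1 March 2018 is a Thursday, so the first Sunday is March 4 and the second is March 11.
At the standard offset (UTC+10:00), 08:26 UTC + 10h = 18:26 Ethath Standard Time standard time.
The standard-time date in Ethath Standard Time, October 18, 2017, lies within the daylight-saving period (6 October 2017 – 11 March 2018), so Ethath Standard Time is on daylight time, UTC+11:00.
08:26 UTC + 11h = 19:26 Ethath Standard Time.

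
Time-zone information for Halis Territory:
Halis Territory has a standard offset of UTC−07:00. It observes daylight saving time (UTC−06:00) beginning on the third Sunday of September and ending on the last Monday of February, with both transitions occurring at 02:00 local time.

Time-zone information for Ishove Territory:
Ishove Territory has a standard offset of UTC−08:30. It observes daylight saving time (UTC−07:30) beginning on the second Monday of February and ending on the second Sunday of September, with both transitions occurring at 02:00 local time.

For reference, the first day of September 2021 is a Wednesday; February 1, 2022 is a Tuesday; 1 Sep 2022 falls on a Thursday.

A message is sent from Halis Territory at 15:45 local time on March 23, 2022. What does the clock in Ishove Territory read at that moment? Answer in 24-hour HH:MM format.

15:15

1 September 2021 is a Wednesday, so the first Sunday is September 5 and the third is September 19.
1 February 2022 is a Tuesday, so Mondays fall on 7, 14, 21, 28; the last is February 28.
March 23, 2022 is outside the daylight-saving period (19 September 2021 – 28 February 2022), so Halis Territory is on standard time, UTC−07:00.
15:45 Halis Territory + 7h = 22:45 UTC.
1 February 2022 is a Tuesday, so the first Monday is February 7 and the second is February 14.
1 September 2022 is a Thursday, so the first Sunday is September 4 and the second is September 11.
At the standard offset (UTC−08:30), 22:45 UTC − 8h30m = 14:15 Ishove Territory standard time.
Daylight saving runs 14 February – 11 September; the standard-time date in Ishove Territory, March 23, 2022, is inside that window, so Ishove Territory is at UTC−07:30.
22:45 UTC − 7h30m = 15:15 Ishove Territory.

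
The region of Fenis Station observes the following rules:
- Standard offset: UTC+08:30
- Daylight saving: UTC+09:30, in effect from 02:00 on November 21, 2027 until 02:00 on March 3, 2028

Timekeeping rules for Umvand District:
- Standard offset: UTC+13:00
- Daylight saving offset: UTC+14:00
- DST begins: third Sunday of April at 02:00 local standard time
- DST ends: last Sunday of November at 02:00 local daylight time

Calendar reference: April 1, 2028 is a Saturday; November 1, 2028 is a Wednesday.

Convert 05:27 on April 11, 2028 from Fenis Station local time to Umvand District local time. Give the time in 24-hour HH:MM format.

April 11, 2028 is outside the daylight-saving period (21 November 2027 – 3 March 2028), so Fenis Station is on standard time, UTC+08:30.
05:27 Fenis Station − 8h30m = 20:57 UTC (rolling into the previous day, 10 April 2028).
1 April 2028 is a Saturday, so the first Sunday is April 2 and the third is April 16.
1 November 2028 is a Wednesday, so Sundays fall on 5, 12, 19, 26; the last is November 26.
At the standard offset (UTC+13:00), 20:57 UTC + 13h = 09:57 Umvand District standard time (rolling into the next day, 11 April 2028).
The standard-time date in Umvand District, April 11, 2028, does not fall between 16 April and 26 November, so daylight saving is not in effect and Umvand District is at UTC+13:00.
20:57 UTC + 13h = 09:57 Umvand District (rolling into the next day, 11 April 2028).

09:57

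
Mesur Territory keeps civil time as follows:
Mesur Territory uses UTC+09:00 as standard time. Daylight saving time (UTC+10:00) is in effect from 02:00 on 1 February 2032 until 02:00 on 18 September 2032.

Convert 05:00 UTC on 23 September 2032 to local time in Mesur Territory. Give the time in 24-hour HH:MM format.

14:00

At the standard offset (UTC+09:00), 05:00 UTC + 9h = 14:00 Mesur Territory standard time.
The standard-time date in Mesur Territory, 23 September 2032, is outside the daylight-saving period (1 February – 18 September), so Mesur Territory is on standard time, UTC+09:00.
05:00 UTC + 9h = 14:00 local.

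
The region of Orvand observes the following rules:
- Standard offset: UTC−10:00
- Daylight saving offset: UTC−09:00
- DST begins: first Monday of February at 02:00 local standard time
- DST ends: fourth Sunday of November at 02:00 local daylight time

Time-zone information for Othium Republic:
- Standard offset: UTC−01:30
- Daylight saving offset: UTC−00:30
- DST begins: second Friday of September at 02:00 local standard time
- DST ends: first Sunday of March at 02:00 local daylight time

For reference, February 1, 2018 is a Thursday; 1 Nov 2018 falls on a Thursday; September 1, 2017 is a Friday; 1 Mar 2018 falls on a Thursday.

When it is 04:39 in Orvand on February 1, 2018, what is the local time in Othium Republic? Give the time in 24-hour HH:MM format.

1 February 2018 is a Thursday, so the first Monday is February 5.
1 November 2018 is a Thursday, so the first Sunday is November 4 and the fourth is November 25.
Daylight saving runs 5 February – 25 November; February 1, 2018 is outside that window, so Orvand is on standard time at UTC−10:00.
04:39 Orvand + 10h = 14:39 UTC.
1 September 2017 is a Friday, so the first Friday is September 1 and the second is September 8.
1 March 2018 is a Thursday, so the first Sunday is March 4.
At the standard offset (UTC−01:30), 14:39 UTC − 1h30m = 13:09 Othium Republic standard time.
The standard-time date in Othium Republic, February 1, 2018, falls between 8 September 2017 and 4 March 2018, so daylight saving is in effect and Othium Republic is at UTC−00:30.
14:39 UTC − 0h30m = 14:09 Othium Republic.

14:09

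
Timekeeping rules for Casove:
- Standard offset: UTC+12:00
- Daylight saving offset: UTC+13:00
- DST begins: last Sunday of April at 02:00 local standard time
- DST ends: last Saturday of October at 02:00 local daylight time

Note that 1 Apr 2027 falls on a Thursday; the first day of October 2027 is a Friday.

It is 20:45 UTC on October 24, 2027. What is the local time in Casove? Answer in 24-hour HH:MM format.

09:45

1 April 2027 is a Thursday, so Sundays fall on 4, 11, 18, 25; the last is April 25.
1 October 2027 is a Friday, so Saturdays fall on 2, 9, 16, 23, 30; the last is October 30.
At the standard offset (UTC+12:00), 20:45 UTC + 12h = 08:45 Casove standard time (rolling into the next day, 25 October 2027).
The standard-time date in Casove, October 25, 2027, falls between 25 April and 30 October, so daylight saving is in effect and Casove is at UTC+13:00.
20:45 UTC + 13h = 09:45 local (rolling into the next day, 25 October 2027).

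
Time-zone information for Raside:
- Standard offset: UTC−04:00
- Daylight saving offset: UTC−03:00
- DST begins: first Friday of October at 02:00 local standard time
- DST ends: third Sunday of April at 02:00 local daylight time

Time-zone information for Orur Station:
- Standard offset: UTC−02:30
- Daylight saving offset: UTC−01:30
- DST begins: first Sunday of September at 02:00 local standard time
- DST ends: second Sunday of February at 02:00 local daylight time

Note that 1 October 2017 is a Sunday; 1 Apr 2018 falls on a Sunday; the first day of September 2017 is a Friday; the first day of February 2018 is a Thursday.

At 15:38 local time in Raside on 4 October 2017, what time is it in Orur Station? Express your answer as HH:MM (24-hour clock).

1 October 2017 is a Sunday, so the first Friday is October 6.
1 April 2018 is a Sunday, so the first Sunday is April 1 and the third is April 15.
Daylight saving runs 6 October 2017 – 15 April 2018; 4 October 2017 is outside that window, so Raside is on standard time at UTC−04:00.
15:38 Raside + 4h = 19:38 UTC.
1 September 2017 is a Friday, so the first Sunday is September 3.
1 February 2018 is a Thursday, so the first Sunday is February 4 and the second is February 11.
At the standard offset (UTC−02:30), 19:38 UTC − 2h30m = 17:08 Orur Station standard time.
Daylight saving runs 3 September 2017 – 11 February 2018; the standard-time date in Orur Station, 4 October 2017, is inside that window, so Orur Station is at UTC−01:30.
19:38 UTC − 1h30m = 18:08 Orur Station.

18:08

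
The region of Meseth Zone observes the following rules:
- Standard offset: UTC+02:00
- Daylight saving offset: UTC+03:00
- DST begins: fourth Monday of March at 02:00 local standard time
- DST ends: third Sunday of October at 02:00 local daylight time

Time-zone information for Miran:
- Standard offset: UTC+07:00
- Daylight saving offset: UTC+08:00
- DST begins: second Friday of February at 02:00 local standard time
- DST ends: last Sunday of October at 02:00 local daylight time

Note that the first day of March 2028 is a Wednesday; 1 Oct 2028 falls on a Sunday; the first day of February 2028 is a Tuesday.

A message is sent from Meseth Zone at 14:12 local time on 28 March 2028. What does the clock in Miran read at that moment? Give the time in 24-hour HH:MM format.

1 March 2028 is a Wednesday, so the first Monday is March 6 and the fourth is March 27.
1 October 2028 is a Sunday, so the first Sunday is October 1 and the third is October 15.
28 March 2028 lies within the daylight-saving period (27 March – 15 October), so Meseth Zone is on daylight time, UTC+03:00.
14:12 Meseth Zone − 3h = 11:12 UTC.
1 February 2028 is a Tuesday, so the first Friday is February 4 and the second is February 11.
1 October 2028 is a Sunday, so Sundays fall on 1, 8, 15, 22, 29; the last is October 29.
At the standard offset (UTC+07:00), 11:12 UTC + 7h = 18:12 Miran standard time.
The standard-time date in Miran, 28 March 2028, falls between 11 February and 29 October, so daylight saving is in effect and Miran is at UTC+08:00.
11:12 UTC + 8h = 19:12 Miran.

19:12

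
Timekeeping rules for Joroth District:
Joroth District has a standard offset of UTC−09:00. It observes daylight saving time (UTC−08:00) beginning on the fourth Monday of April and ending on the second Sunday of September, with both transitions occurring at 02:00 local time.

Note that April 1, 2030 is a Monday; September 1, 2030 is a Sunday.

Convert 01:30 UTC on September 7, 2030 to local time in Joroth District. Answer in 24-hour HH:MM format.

17:30

1 April 2030 is a Monday, so the first Monday is April 1 and the fourth is April 22.
1 September 2030 is a Sunday, so the first Sunday is September 1 and the second is September 8.
At the standard offset (UTC−09:00), 01:30 UTC − 9h = 16:30 Joroth District standard time (rolling into the previous day, 6 September 2030).
The standard-time date in Joroth District, September 6, 2030, lies within the daylight-saving period (22 April – 8 September), so Joroth District is on daylight time, UTC−08:00.
01:30 UTC − 8h = 17:30 local (rolling into the previous day, 6 September 2030).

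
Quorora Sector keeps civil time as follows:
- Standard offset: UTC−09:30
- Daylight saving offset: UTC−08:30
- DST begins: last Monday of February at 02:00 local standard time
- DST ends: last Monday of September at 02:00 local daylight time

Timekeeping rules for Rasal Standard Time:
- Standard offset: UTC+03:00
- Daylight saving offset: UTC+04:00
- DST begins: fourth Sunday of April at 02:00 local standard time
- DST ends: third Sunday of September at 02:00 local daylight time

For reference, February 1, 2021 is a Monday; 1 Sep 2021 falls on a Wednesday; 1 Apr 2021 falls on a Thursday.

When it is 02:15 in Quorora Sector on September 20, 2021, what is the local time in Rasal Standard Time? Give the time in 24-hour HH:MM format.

13:45

1 February 2021 is a Monday, so Mondays fall on 1, 8, 15, 22; the last is February 22.
1 September 2021 is a Wednesday, so Mondays fall on 6, 13, 20, 27; the last is September 27.
September 20, 2021 lies within the daylight-saving period (22 February – 27 September), so Quorora Sector is on daylight time, UTC−08:30.
02:15 Quorora Sector + 8h30m = 10:45 UTC.
1 April 2021 is a Thursday, so the first Sunday is April 4 and the fourth is April 25.
1 September 2021 is a Wednesday, so the first Sunday is September 5 and the third is September 19.
At the standard offset (UTC+03:00), 10:45 UTC + 3h = 13:45 Rasal Standard Time standard time.
The standard-time date in Rasal Standard Time, September 20, 2021, does not fall between 25 April and 19 September, so daylight saving is not in effect and Rasal Standard Time is at UTC+03:00.
10:45 UTC + 3h = 13:45 Rasal Standard Time.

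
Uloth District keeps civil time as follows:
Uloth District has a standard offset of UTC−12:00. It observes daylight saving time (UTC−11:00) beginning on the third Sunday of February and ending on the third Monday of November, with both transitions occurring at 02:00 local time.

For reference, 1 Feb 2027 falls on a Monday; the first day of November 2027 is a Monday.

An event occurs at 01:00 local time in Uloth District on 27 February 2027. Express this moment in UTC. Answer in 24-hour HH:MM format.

1 February 2027 is a Monday, so the first Sunday is February 7 and the third is February 21.
1 November 2027 is a Monday, so the first Monday is November 1 and the third is November 15.
27 February 2027 lies within the daylight-saving period (21 February – 15 November), so Uloth District is on daylight time, UTC−11:00.
01:00 local + 11h = 12:00 UTC.

12:00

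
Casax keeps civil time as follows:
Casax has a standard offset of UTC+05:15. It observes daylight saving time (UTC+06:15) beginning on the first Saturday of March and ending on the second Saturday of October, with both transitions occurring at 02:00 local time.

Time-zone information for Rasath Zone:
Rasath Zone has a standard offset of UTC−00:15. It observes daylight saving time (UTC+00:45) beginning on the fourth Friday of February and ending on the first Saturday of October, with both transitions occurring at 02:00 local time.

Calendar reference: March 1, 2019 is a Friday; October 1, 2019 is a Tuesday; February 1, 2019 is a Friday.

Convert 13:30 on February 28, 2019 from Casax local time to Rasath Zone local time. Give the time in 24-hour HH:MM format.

09:00

1 March 2019 is a Friday, so the first Saturday is March 2.
1 October 2019 is a Tuesday, so the first Saturday is October 5 and the second is October 12.
February 28, 2019 does not fall between 2 March and 12 October, so daylight saving is not in effect and Casax is at UTC+05:15.
13:30 Casax − 5h15m = 08:15 UTC.
1 February 2019 is a Friday, so the first Friday is February 1 and the fourth is February 22.
1 October 2019 is a Tuesday, so the first Saturday is October 5.
At the standard offset (UTC−00:15), 08:15 UTC − 0h15m = 08:00 Rasath Zone standard time.
The standard-time date in Rasath Zone, February 28, 2019, lies within the daylight-saving period (22 February – 5 October), so Rasath Zone is on daylight time, UTC+00:45.
08:15 UTC + 0h45m = 09:00 Rasath Zone.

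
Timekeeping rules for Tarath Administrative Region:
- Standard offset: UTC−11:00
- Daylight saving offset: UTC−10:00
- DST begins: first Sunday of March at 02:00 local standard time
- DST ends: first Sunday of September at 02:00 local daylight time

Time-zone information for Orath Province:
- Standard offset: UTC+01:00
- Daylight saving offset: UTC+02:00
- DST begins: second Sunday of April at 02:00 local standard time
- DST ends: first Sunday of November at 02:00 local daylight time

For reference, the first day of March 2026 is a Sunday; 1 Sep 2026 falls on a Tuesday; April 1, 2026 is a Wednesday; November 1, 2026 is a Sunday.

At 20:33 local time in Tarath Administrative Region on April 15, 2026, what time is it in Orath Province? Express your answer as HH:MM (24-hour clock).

08:33

1 March 2026 is a Sunday, so the first Sunday is March 1.
1 September 2026 is a Tuesday, so the first Sunday is September 6.
Daylight saving runs 1 March – 6 September; April 15, 2026 is inside that window, so Tarath Administrative Region is at UTC−10:00.
20:33 Tarath Administrative Region + 10h = 06:33 UTC (rolling into the next day, 16 April 2026).
1 April 2026 is a Wednesday, so the first Sunday is April 5 and the second is April 12.
1 November 2026 is a Sunday, so the first Sunday is November 1.
At the standard offset (UTC+01:00), 06:33 UTC + 1h = 07:33 Orath Province standard time.
The standard-time date in Orath Province, April 16, 2026, falls between 12 April and 1 November, so daylight saving is in effect and Orath Province is at UTC+02:00.
06:33 UTC + 2h = 08:33 Orath Province.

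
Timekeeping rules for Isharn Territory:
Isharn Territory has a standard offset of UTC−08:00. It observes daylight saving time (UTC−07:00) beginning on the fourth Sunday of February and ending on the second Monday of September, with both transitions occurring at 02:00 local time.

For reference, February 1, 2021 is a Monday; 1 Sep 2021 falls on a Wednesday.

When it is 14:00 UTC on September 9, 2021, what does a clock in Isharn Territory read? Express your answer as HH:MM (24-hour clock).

1 February 2021 is a Monday, so the first Sunday is February 7 and the fourth is February 28.
1 September 2021 is a Wednesday, so the first Monday is September 6 and the second is September 13.
At the standard offset (UTC−08:00), 14:00 UTC − 8h = 06:00 Isharn Territory standard time.
The standard-time date in Isharn Territory, September 9, 2021, lies within the daylight-saving period (28 February – 13 September), so Isharn Territory is on daylight time, UTC−07:00.
14:00 UTC − 7h = 07:00 local.

07:00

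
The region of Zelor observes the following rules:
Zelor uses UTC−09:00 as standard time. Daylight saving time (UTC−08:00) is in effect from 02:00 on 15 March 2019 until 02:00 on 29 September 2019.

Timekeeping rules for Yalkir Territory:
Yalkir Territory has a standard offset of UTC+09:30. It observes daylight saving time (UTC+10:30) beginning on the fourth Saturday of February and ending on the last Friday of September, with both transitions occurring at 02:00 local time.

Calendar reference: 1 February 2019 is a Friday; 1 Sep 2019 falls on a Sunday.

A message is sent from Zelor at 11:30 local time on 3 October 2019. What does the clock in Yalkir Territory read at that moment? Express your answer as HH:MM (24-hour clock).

06:00

Daylight saving runs 15 March – 29 September; 3 October 2019 is outside that window, so Zelor is on standard time at UTC−09:00.
11:30 Zelor + 9h = 20:30 UTC.
1 February 2019 is a Friday, so the first Saturday is February 2 and the fourth is February 23.
1 September 2019 is a Sunday, so Fridays fall on 6, 13, 20, 27; the last is September 27.
At the standard offset (UTC+09:30), 20:30 UTC + 9h30m = 06:00 Yalkir Territory standard time (rolling into the next day, 4 October 2019).
The standard-time date in Yalkir Territory, 4 October 2019, does not fall between 23 February and 27 September, so daylight saving is not in effect and Yalkir Territory is at UTC+09:30.
20:30 UTC + 9h30m = 06:00 Yalkir Territory (rolling into the next day, 4 October 2019).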